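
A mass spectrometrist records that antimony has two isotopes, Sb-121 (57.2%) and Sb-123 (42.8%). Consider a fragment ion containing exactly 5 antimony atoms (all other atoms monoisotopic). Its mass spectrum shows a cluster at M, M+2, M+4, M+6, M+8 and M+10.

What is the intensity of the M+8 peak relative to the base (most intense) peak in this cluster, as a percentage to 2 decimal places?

Binomial terms of (0.572 + 0.428)^5: M 0.0612, M+2 0.2291, M+4 0.3428, M+6 0.2565, M+8 0.0960, M+10 0.0144 → M+4 is the base peak.
P(M+4) = C(5,2) × 0.572^3 × 0.428^2 = 10 × 0.18714925 × 0.183184 = 0.342827 (base)
P(M+8) = C(5,4) × 0.572^1 × 0.428^4 = 5 × 0.5720 × 0.03355638 = 0.095971
Relative intensity = 0.095971 / 0.342827 × 100 = 27.99

27.99%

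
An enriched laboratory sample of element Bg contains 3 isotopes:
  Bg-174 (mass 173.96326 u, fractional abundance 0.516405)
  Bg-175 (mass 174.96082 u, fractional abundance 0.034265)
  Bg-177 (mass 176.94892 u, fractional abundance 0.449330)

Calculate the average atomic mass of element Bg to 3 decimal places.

175.339 u

Ar = Σ fᵢ·mᵢ = 0.516405 × 173.96326 + 0.034265 × 174.96082 + 0.449330 × 176.94892
= 89.835497 + 5.995032 + 79.508458 = 175.338987 u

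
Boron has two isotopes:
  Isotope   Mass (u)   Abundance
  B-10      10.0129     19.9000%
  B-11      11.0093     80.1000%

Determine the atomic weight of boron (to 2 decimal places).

10.81 u

The abundance-weighted mean is 0.199000 × 10.0129 + 0.801000 × 11.0093
= 1.99257 + 8.81845 = 10.81102 u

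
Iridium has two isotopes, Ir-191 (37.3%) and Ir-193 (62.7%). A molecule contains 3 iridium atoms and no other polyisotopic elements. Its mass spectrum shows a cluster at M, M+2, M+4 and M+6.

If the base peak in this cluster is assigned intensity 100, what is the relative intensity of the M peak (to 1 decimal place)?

11.8

Term probabilities: M 0.0519, M+2 0.2617, M+4 0.4399, M+6 0.2465. Base peak = M+4.
P(M+4) = C(3,2) × 0.373^1 × 0.627^2 = 3 × 0.3730 × 0.393129 = 0.439911 (base)
P(M) = C(3,0) × 0.373^3 × 0.627^0 = 1 × 0.05189512 × 1.0000 = 0.051895
Relative intensity = 0.051895 / 0.439911 × 100 = 11.8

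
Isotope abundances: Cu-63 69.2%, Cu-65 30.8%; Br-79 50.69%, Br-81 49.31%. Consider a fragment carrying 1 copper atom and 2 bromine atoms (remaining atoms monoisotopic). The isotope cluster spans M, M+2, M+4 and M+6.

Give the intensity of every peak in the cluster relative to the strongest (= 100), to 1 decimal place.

Copper pattern (n=1): 0.6920 : 0.3080
Bromine pattern (n=2): 0.25694761 : 0.49990478 : 0.24314761
Convolve the two distributions (both contribute in 2-u steps):
  M: 0.6920×0.25694761 = 0.177808
  M+2: 0.6920×0.49990478 + 0.3080×0.25694761 = 0.425074
  M+4: 0.6920×0.24314761 + 0.3080×0.49990478 = 0.322229
  M+6: 0.3080×0.24314761 = 0.074889
Scale to base peak (0.425074) = 100: 41.8 : 100.0 : 75.8 : 17.6

41.8 : 100.0 : 75.8 : 17.6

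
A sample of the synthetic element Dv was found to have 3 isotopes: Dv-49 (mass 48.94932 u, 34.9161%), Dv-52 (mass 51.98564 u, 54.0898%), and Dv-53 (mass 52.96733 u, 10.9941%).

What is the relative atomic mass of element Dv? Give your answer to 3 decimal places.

Average mass = Σ (abundance × isotope mass) = 0.349161 × 48.94932 + 0.540898 × 51.98564 + 0.109941 × 52.96733
= 17.091194 + 28.118929 + 5.823281 = 51.033404 u

51.033 u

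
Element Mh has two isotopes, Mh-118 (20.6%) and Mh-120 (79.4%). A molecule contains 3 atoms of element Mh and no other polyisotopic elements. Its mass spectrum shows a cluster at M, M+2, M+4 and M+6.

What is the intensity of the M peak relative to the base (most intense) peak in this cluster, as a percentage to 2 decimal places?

1.75%

(0.206 + 0.794)^3 gives M 0.0087, M+2 0.1011, M+4 0.3896, M+6 0.5006; the largest is M+6.
P(M+6) = C(3,3) × 0.206^0 × 0.794^3 = 1 × 1.0000 × 0.50056618 = 0.500566 (base)
P(M) = C(3,0) × 0.206^3 × 0.794^0 = 1 × 0.00874182 × 1.0000 = 0.008742
Relative intensity = 0.008742 / 0.500566 × 100 = 1.75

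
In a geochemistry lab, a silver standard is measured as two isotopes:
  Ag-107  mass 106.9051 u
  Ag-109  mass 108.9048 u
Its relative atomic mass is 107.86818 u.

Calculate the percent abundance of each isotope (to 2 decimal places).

Ag-107: 51.84%, Ag-109: 48.16%

Writing the weighted mean with unknown fraction x of Ag-107:
106.9051·x + 108.9048·(1 − x) = 107.86818
(106.9051 − 108.9048)·x = 107.86818 − 108.9048
x = -1.03662 / -1.9997 = 0.51839 → 51.84% Ag-107, 48.16% Ag-109.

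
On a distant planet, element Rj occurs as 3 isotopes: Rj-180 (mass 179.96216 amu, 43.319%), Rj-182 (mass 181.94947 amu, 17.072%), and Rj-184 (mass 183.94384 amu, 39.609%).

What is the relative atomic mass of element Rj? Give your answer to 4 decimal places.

181.8785 amu

Average mass = Σ (abundance × isotope mass) = 0.43319 × 179.96216 + 0.17072 × 181.94947 + 0.39609 × 183.94384
= 77.957808 + 31.062414 + 72.858316 = 181.878538 amu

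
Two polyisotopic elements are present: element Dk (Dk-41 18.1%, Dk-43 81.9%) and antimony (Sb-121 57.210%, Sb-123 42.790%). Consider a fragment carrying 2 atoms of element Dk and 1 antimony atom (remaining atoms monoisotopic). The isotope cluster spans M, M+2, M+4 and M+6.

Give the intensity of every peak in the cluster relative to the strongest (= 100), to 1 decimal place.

3.7 : 36.0 : 100.0 : 56.2

Element Dk pattern (n=2): 0.032761 : 0.296478 : 0.670761
Antimony pattern (n=1): 0.5721 : 0.4279
Convolve the two distributions (both contribute in 2-u steps):
  M: 0.032761×0.5721 = 0.018743
  M+2: 0.032761×0.4279 + 0.296478×0.5721 = 0.183633
  M+4: 0.296478×0.4279 + 0.670761×0.5721 = 0.510605
  M+6: 0.670761×0.4279 = 0.287019
Scale to base peak (0.510605) = 100: 3.7 : 36.0 : 100.0 : 56.2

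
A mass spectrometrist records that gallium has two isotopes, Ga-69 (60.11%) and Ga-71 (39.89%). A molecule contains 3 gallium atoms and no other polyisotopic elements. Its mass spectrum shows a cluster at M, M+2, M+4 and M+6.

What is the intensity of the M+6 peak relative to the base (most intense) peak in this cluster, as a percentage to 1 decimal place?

14.7%

Binomial terms of (0.6011 + 0.3989)^3: M 0.2172, M+2 0.4324, M+4 0.2869, M+6 0.0635 → M+2 is the base peak.
P(M+2) = C(3,1) × 0.6011^2 × 0.3989^1 = 3 × 0.36132121 × 0.3989 = 0.432393 (base)
P(M+6) = C(3,3) × 0.6011^0 × 0.3989^3 = 1 × 1.0000 × 0.06347345 = 0.063473
Relative intensity = 0.063473 / 0.432393 × 100 = 14.7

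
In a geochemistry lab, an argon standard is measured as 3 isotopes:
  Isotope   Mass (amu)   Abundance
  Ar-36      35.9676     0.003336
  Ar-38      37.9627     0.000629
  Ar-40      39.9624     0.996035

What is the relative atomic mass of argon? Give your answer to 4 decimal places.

Average mass = Σ (abundance × isotope mass) = 0.003336 × 35.9676 + 0.000629 × 37.9627 + 0.996035 × 39.9624
= 0.11999 + 0.02388 + 39.80395 = 39.94782 amu

39.9478 amu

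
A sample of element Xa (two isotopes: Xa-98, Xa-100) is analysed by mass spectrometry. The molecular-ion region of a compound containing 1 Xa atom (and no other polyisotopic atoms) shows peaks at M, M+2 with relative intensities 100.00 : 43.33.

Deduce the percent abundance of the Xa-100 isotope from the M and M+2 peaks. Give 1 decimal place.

If p is the fraction of Xa that is Xa-98, then I(M+2)/I(M) = [C(1,1)·p^0·(1−p)] / p^1 = 1·(1−p)/p = 43.33/100.00 = 0.4333
(1−p)/p = 0.4333/1 = 0.4333  ⇒  p = 1/(1 + 0.4333) = 0.6977
Xa-98: 69.8%, Xa-100: 30.2%.

30.2%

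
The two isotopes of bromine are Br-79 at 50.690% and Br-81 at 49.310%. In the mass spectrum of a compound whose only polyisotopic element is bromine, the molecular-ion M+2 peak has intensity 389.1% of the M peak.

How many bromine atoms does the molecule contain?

For n independent Br atoms, I(M+2)/I(M) = n · (abundance Br-81) / (abundance Br-79) = n · 0.49310/0.50690.
n = 3.891 × 0.50690/0.49310 = 4.00 ≈ 4

4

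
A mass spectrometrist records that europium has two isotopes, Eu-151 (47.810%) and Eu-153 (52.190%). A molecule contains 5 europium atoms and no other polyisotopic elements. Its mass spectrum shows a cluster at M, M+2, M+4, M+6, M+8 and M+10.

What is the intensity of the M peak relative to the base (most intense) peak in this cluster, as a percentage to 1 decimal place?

Binomial terms of (0.47810 + 0.52190)^5: M 0.0250, M+2 0.1363, M+4 0.2977, M+6 0.3249, M+8 0.1774, M+10 0.0387 → M+6 is the base peak.
P(M+6) = C(5,3) × 0.47810^2 × 0.52190^3 = 10 × 0.22857961 × 0.14215492 = 0.324937 (base)
P(M) = C(5,0) × 0.47810^5 × 0.52190^0 = 1 × 0.02498007 × 1.0000 = 0.024980
Relative intensity = 0.024980 / 0.324937 × 100 = 7.7

7.7%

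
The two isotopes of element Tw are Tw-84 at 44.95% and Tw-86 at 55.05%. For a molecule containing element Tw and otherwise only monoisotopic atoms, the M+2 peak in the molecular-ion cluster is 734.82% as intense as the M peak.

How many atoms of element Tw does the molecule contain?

6

For n independent Tw atoms, I(M+2)/I(M) = n · (abundance Tw-86) / (abundance Tw-84) = n · 0.5505/0.4495.
n = 7.3482 × 0.4495/0.5505 = 6.00 ≈ 6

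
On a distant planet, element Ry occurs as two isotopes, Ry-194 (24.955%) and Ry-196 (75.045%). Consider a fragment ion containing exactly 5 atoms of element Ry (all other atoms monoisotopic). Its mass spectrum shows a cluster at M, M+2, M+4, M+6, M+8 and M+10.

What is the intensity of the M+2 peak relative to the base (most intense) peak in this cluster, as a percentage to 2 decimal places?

3.68%

(0.24955 + 0.75045)^5 gives M 0.0010, M+2 0.0146, M+4 0.0875, M+6 0.2632, M+8 0.3957, M+10 0.2380; the largest is M+8.
P(M+8) = C(5,4) × 0.24955^1 × 0.75045^4 = 5 × 0.24955 × 0.31716631 = 0.395744 (base)
P(M+2) = C(5,1) × 0.24955^4 × 0.75045^1 = 5 × 0.0038782 × 0.75045 = 0.014552
Relative intensity = 0.014552 / 0.395744 × 100 = 3.68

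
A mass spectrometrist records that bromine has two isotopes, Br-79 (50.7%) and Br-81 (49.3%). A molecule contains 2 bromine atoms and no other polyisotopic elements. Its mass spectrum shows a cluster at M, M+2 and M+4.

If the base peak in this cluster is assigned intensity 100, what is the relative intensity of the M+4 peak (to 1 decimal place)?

48.6

(0.507 + 0.493)^2 gives M 0.2570, M+2 0.4999, M+4 0.2430; the largest is M+2.
P(M+2) = C(2,1) × 0.507^1 × 0.493^1 = 2 × 0.5070 × 0.4930 = 0.499902 (base)
P(M+4) = C(2,2) × 0.507^0 × 0.493^2 = 1 × 1.0000 × 0.243049 = 0.243049
Relative intensity = 0.243049 / 0.499902 × 100 = 48.6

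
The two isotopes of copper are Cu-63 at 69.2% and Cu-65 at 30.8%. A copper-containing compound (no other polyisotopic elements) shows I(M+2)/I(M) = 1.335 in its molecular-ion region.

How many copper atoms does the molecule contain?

For n independent Cu atoms, I(M+2)/I(M) = n · (abundance Cu-65) / (abundance Cu-63) = n · 0.308/0.692.
n = 1.335 × 0.692/0.308 = 3.00 ≈ 3

3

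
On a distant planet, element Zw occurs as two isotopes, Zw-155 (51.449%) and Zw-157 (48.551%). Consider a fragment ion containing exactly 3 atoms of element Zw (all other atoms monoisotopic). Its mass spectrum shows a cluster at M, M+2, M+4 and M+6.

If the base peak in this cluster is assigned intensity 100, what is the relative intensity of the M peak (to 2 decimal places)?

35.32

(0.51449 + 0.48551)^3 gives M 0.1362, M+2 0.3855, M+4 0.3638, M+6 0.1144; the largest is M+2.
P(M+2) = C(3,1) × 0.51449^2 × 0.48551^1 = 3 × 0.26469996 × 0.48551 = 0.385543 (base)
P(M) = C(3,0) × 0.51449^3 × 0.48551^0 = 1 × 0.13618548 × 1.0000 = 0.136185
Relative intensity = 0.136185 / 0.385543 × 100 = 35.32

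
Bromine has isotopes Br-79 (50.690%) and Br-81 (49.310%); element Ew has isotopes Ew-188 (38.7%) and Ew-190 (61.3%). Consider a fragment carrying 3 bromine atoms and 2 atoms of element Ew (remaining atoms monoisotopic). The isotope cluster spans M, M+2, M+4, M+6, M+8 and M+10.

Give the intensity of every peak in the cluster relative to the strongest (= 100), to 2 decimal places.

Bromine pattern (n=3): 0.13024674 : 0.3801026 : 0.36975457 : 0.11989609
Element Ew pattern (n=2): 0.149769 : 0.474462 : 0.375769
Convolve the two distributions (both contribute in 2-u steps):
  M: 0.13024674×0.149769 = 0.019507
  M+2: 0.13024674×0.474462 + 0.3801026×0.149769 = 0.118725
  M+4: 0.13024674×0.375769 + 0.3801026×0.474462 + 0.36975457×0.149769 = 0.284665
  M+6: 0.3801026×0.375769 + 0.36975457×0.474462 + 0.11989609×0.149769 = 0.336222
  M+8: 0.36975457×0.375769 + 0.11989609×0.474462 = 0.195828
  M+10: 0.11989609×0.375769 = 0.045053
Scale to base peak (0.336222) = 100: 5.80 : 35.31 : 84.67 : 100.00 : 58.24 : 13.40

5.80 : 35.31 : 84.67 : 100.00 : 58.24 : 13.40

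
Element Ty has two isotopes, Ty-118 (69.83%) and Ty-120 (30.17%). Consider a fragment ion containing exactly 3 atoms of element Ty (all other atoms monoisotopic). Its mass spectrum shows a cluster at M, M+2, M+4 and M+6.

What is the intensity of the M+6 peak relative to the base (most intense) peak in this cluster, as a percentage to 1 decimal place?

Binomial terms of (0.6983 + 0.3017)^3: M 0.3405, M+2 0.4413, M+4 0.1907, M+6 0.0275 → M+2 is the base peak.
P(M+2) = C(3,1) × 0.6983^2 × 0.3017^1 = 3 × 0.48762289 × 0.3017 = 0.441347 (base)
P(M+6) = C(3,3) × 0.6983^0 × 0.3017^3 = 1 × 1.0000 × 0.02746161 = 0.027462
Relative intensity = 0.027462 / 0.441347 × 100 = 6.2

6.2%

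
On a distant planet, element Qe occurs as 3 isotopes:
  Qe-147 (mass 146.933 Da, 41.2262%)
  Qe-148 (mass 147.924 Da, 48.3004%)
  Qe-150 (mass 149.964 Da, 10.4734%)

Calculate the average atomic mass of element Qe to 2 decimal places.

147.73 Da

The abundance-weighted mean is 0.412262 × 146.933 + 0.483004 × 147.924 + 0.104734 × 149.964
= 60.5749 + 71.4479 + 15.7063 = 147.7291 Da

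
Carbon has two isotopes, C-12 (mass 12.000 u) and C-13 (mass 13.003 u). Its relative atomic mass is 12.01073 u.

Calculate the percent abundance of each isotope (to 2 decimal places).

With x = fraction of C-12 (so C-13 is 1 − x):
12.000·x + 13.003·(1 − x) = 12.01073
(12.000 − 13.003)·x = 12.01073 − 13.003
x = -0.99227 / -1.003 = 0.98930 → 98.93% C-12, 1.07% C-13.

C-12: 98.93%, C-13: 1.07%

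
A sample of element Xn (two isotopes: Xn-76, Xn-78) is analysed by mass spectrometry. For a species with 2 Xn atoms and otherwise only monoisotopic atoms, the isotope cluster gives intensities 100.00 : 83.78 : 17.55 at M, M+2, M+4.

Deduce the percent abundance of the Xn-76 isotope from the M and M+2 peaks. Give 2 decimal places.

If p is the fraction of Xn that is Xn-76, then I(M+2)/I(M) = [C(2,1)·p^1·(1−p)] / p^2 = 2·(1−p)/p = 83.78/100.00 = 0.8378
(1−p)/p = 0.8378/2 = 0.4189  ⇒  p = 1/(1 + 0.4189) = 0.7048
Xn-76: 70.48%, Xn-78: 29.52%.

70.48%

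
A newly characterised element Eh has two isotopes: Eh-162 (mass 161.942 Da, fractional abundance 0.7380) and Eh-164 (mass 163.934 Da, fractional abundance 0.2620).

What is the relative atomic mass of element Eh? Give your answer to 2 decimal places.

Weight each isotope mass by its fractional abundance: 0.7380 × 161.942 + 0.2620 × 163.934
= 119.5132 + 42.9507 = 162.4639 Da

162.46 Da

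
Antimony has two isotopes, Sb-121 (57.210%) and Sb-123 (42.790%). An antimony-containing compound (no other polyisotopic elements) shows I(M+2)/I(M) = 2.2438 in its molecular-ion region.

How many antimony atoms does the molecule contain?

3

With n Sb atoms, P(M+2)/P(M) = C(n,1)·p^(n−1)q / p^n = n·q/p = n · 0.42790/0.57210.
n = 2.2438 × 0.57210/0.42790 = 3.00 ≈ 3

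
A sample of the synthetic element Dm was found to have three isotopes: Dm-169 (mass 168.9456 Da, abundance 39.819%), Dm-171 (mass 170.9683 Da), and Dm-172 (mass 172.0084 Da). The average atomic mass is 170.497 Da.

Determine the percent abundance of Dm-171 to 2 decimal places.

28.06%

Let x and y be the fractions of Dm-171 and Dm-172. Then x + y = 1 − 0.39819 = 0.60181 and 170.9683x + 172.0084y = 170.497 − 0.39819×168.9456 = 103.224551536.
Substituting: 170.9683x + 172.0084(0.60181 − x) = 103.224551536
(170.9683 − 172.0084)x = -0.291823668  ⇒  x = 0.28057, y = 0.32124
Dm-171: 28.06%, Dm-172: 32.12%.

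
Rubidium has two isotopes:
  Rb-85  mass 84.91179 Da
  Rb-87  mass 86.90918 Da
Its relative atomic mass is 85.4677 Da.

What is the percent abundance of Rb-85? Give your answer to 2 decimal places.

72.17%

Writing the weighted mean with unknown fraction x of Rb-85:
84.91179·x + 86.90918·(1 − x) = 85.4677
(84.91179 − 86.90918)·x = 85.4677 − 86.90918
x = -1.44148 / -1.99739 = 0.72168 → 72.17% Rb-85, 27.83% Rb-87.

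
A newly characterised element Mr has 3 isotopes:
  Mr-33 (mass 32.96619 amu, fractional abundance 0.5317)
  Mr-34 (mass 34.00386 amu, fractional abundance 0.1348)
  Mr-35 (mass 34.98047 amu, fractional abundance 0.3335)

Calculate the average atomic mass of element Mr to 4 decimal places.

Weight each isotope mass by its fractional abundance: 0.5317 × 32.96619 + 0.1348 × 34.00386 + 0.3335 × 34.98047
= 17.528123 + 4.583720 + 11.665987 = 33.777830 amu

33.7778 amu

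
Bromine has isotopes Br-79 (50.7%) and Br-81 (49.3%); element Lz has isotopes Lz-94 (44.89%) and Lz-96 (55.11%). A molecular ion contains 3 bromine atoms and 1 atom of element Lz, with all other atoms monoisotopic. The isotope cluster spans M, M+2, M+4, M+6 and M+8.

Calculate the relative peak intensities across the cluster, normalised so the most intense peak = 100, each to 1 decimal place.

Bromine pattern (n=3): 0.13032384 : 0.38017547 : 0.36967753 : 0.11982316
Element Lz pattern (n=1): 0.4489 : 0.5511
Convolve the two distributions (both contribute in 2-u steps):
  M: 0.13032384×0.4489 = 0.058502
  M+2: 0.13032384×0.5511 + 0.38017547×0.4489 = 0.242482
  M+4: 0.38017547×0.5511 + 0.36967753×0.4489 = 0.375463
  M+6: 0.36967753×0.5511 + 0.11982316×0.4489 = 0.257518
  M+8: 0.11982316×0.5511 = 0.066035
Scale to base peak (0.375463) = 100: 15.6 : 64.6 : 100.0 : 68.6 : 17.6

15.6 : 64.6 : 100.0 : 68.6 : 17.6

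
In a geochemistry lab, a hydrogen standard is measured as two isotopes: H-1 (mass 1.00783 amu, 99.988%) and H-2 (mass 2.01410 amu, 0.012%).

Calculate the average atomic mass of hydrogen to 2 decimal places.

1.01 amu

Ar = Σ fᵢ·mᵢ = 0.99988 × 1.00783 + 0.00012 × 2.01410
= 1.007709 + 0.000242 = 1.007951 amu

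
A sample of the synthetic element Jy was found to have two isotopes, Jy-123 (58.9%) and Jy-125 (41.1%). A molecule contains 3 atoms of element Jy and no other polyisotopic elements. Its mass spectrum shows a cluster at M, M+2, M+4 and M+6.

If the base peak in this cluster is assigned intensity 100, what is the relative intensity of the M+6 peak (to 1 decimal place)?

16.2

Term probabilities: M 0.2043, M+2 0.4278, M+4 0.2985, M+6 0.0694. Base peak = M+2.
P(M+2) = C(3,1) × 0.589^2 × 0.411^1 = 3 × 0.346921 × 0.4110 = 0.427754 (base)
P(M+6) = C(3,3) × 0.589^0 × 0.411^3 = 1 × 1.0000 × 0.06942653 = 0.069427
Relative intensity = 0.069427 / 0.427754 × 100 = 16.2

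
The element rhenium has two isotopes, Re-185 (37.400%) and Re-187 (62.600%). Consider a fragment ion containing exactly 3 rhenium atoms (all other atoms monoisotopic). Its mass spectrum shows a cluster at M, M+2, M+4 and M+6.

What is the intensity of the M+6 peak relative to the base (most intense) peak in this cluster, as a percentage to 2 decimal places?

55.79%

(0.37400 + 0.62600)^3 gives M 0.0523, M+2 0.2627, M+4 0.4397, M+6 0.2453; the largest is M+4.
P(M+4) = C(3,2) × 0.37400^1 × 0.62600^2 = 3 × 0.3740 × 0.391876 = 0.439685 (base)
P(M+6) = C(3,3) × 0.37400^0 × 0.62600^3 = 1 × 1.0000 × 0.24531438 = 0.245314
Relative intensity = 0.245314 / 0.439685 × 100 = 55.79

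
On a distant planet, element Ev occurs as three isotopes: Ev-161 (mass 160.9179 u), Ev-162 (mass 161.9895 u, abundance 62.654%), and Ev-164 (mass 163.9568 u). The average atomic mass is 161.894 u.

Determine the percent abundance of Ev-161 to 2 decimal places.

27.32%

Let x and y be the fractions of Ev-161 and Ev-164. Then x + y = 1 − 0.62654 = 0.37346 and 160.9179x + 163.9568y = 161.894 − 0.62654×161.9895 = 60.40109867.
Substituting: 160.9179x + 163.9568(0.37346 − x) = 60.40109867
(160.9179 − 163.9568)x = -0.830207858  ⇒  x = 0.27319, y = 0.10027
Ev-161: 27.32%, Ev-164: 10.03%.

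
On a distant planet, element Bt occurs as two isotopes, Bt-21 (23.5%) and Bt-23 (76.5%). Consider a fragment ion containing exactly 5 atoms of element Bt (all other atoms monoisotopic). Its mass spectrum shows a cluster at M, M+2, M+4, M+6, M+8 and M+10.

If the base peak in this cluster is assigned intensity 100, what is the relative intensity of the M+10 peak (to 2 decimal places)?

Term probabilities: M 0.0007, M+2 0.0117, M+4 0.0759, M+6 0.2472, M+8 0.4024, M+10 0.2620. Base peak = M+8.
P(M+8) = C(5,4) × 0.235^1 × 0.765^4 = 5 × 0.2350 × 0.3424883 = 0.402424 (base)
P(M+10) = C(5,5) × 0.235^0 × 0.765^5 = 1 × 1.0000 × 0.26200355 = 0.262004
Relative intensity = 0.262004 / 0.402424 × 100 = 65.11

65.11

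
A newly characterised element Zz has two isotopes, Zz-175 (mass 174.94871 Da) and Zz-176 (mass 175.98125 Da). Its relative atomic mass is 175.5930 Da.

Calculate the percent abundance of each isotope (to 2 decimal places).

Zz-175: 37.60%, Zz-176: 62.40%

With x = fraction of Zz-175 (so Zz-176 is 1 − x):
174.94871·x + 175.98125·(1 − x) = 175.5930
(174.94871 − 175.98125)·x = 175.5930 − 175.98125
x = -0.38825 / -1.03254 = 0.37601 → 37.60% Zz-175, 62.40% Zz-176.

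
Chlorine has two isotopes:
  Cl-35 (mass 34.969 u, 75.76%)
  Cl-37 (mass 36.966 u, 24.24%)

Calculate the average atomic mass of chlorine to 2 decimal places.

Ar = Σ fᵢ·mᵢ = 0.7576 × 34.969 + 0.2424 × 36.966
= 26.4925 + 8.9606 = 35.4531 u

35.45 u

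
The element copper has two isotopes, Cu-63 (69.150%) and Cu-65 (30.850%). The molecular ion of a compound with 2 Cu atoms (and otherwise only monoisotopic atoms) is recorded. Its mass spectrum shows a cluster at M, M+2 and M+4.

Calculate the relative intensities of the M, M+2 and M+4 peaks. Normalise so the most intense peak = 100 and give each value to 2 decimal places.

The 2 Cu atoms are independent, so intensities follow the terms of (0.69150 + 0.30850)^2.
P(M) = 0.69150^2 = 0.478172
P(M+2) = 2 × 0.69150^1 × 0.30850^1 = 0.426656
P(M+4) = 0.30850^2 = 0.095172
The M peak is largest (0.478172); scaling to 100 gives 100.00 : 89.23 : 19.90.

100.00 : 89.23 : 19.90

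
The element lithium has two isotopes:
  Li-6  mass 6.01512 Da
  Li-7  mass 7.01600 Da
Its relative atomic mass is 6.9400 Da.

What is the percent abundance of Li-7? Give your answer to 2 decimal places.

With x = fraction of Li-6 (so Li-7 is 1 − x):
6.01512·x + 7.01600·(1 − x) = 6.9400
(6.01512 − 7.01600)·x = 6.9400 − 7.01600
x = -0.07600 / -1.00088 = 0.07593 → 7.59% Li-6, 92.41% Li-7.

92.41%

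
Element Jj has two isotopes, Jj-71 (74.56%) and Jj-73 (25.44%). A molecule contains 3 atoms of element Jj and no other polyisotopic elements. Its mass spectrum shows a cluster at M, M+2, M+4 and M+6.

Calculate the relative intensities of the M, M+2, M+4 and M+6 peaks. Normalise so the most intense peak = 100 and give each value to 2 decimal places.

97.69 : 100.00 : 34.12 : 3.88

Each Jj atom is independently Jj-71 (p = 0.7456) or Jj-73 (q = 0.2544); the cluster is the binomial expansion (p + q)^3.
P(M) = 0.7456^3 = 0.414493
P(M+2) = 3 × 0.7456^2 × 0.2544^1 = 0.424278
P(M+4) = 3 × 0.7456^1 × 0.2544^2 = 0.144764
P(M+6) = 0.2544^3 = 0.016465
The M+2 peak is largest (0.424278); scaling to 100 gives 97.69 : 100.00 : 34.12 : 3.88.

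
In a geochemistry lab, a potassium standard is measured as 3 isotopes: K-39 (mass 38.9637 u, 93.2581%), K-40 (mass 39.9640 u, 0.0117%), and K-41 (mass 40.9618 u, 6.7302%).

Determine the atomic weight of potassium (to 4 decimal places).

Average mass = Σ (abundance × isotope mass) = 0.932581 × 38.9637 + 0.000117 × 39.9640 + 0.067302 × 40.9618
= 36.33681 + 0.00468 + 2.75681 = 39.09830 u

39.0983 u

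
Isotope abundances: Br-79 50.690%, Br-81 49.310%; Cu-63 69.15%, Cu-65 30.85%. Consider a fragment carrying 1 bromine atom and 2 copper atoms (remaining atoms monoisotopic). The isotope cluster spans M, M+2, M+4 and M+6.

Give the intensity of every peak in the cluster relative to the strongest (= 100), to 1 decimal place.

Bromine pattern (n=1): 0.5069 : 0.4931
Copper pattern (n=2): 0.47817225 : 0.4266555 : 0.09517225
Convolve the two distributions (both contribute in 2-u steps):
  M: 0.5069×0.47817225 = 0.242386
  M+2: 0.5069×0.4266555 + 0.4931×0.47817225 = 0.452058
  M+4: 0.5069×0.09517225 + 0.4931×0.4266555 = 0.258627
  M+6: 0.4931×0.09517225 = 0.046929
Scale to base peak (0.452058) = 100: 53.6 : 100.0 : 57.2 : 10.4

53.6 : 100.0 : 57.2 : 10.4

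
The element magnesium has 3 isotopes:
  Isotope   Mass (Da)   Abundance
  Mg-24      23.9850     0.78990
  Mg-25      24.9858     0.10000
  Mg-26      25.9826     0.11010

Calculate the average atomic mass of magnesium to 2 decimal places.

24.31 Da

The abundance-weighted mean is 0.78990 × 23.9850 + 0.10000 × 24.9858 + 0.11010 × 25.9826
= 18.94575 + 2.49858 + 2.86068 = 24.30501 Da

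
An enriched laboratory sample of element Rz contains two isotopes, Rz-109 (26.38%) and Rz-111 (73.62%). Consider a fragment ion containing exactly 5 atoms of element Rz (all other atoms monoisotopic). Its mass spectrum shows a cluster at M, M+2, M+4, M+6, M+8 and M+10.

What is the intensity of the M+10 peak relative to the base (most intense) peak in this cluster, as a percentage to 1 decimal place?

55.8%

Binomial terms of (0.2638 + 0.7362)^5: M 0.0013, M+2 0.0178, M+4 0.0995, M+6 0.2777, M+8 0.3875, M+10 0.2163 → M+8 is the base peak.
P(M+8) = C(5,4) × 0.2638^1 × 0.7362^4 = 5 × 0.2638 × 0.29375364 = 0.387461 (base)
P(M+10) = C(5,5) × 0.2638^0 × 0.7362^5 = 1 × 1.0000 × 0.21626143 = 0.216261
Relative intensity = 0.216261 / 0.387461 × 100 = 55.8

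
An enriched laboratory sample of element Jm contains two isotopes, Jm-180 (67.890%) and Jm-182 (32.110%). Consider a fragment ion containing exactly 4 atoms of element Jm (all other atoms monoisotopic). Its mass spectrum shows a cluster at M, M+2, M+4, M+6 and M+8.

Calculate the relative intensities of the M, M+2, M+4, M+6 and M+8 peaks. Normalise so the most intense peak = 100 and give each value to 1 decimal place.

52.9 : 100.0 : 70.9 : 22.4 : 2.6

Expanding (0.67890 + 0.32110)^4:
P(M) = 0.67890^4 = 0.212434
P(M+2) = 4 × 0.67890^3 × 0.32110^1 = 0.401900
P(M+4) = 6 × 0.67890^2 × 0.32110^2 = 0.285130
P(M+6) = 4 × 0.67890^1 × 0.32110^3 = 0.089906
P(M+8) = 0.32110^4 = 0.010631
The M+2 peak is largest (0.401900); scaling to 100 gives 52.9 : 100.0 : 70.9 : 22.4 : 2.6.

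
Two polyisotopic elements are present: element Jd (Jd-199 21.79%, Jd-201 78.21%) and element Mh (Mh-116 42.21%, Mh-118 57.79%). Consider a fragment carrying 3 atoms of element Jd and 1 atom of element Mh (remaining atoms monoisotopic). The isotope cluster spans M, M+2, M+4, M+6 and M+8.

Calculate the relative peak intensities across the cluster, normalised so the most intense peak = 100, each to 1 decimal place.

1.0 : 12.2 : 53.8 : 100.0 : 63.8

Element Jd pattern (n=3): 0.01034598 : 0.11140329 : 0.39985548 : 0.47839525
Element Mh pattern (n=1): 0.4221 : 0.5779
Convolve the two distributions (both contribute in 2-u steps):
  M: 0.01034598×0.4221 = 0.004367
  M+2: 0.01034598×0.5779 + 0.11140329×0.4221 = 0.053002
  M+4: 0.11140329×0.5779 + 0.39985548×0.4221 = 0.233159
  M+6: 0.39985548×0.5779 + 0.47839525×0.4221 = 0.433007
  M+8: 0.47839525×0.5779 = 0.276465
Scale to base peak (0.433007) = 100: 1.0 : 12.2 : 53.8 : 100.0 : 63.8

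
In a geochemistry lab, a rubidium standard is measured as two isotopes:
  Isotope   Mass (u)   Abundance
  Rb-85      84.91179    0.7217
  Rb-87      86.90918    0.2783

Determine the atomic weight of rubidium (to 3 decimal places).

Ar = Σ fᵢ·mᵢ = 0.7217 × 84.91179 + 0.2783 × 86.90918
= 61.280839 + 24.186825 = 85.467664 u

85.468 u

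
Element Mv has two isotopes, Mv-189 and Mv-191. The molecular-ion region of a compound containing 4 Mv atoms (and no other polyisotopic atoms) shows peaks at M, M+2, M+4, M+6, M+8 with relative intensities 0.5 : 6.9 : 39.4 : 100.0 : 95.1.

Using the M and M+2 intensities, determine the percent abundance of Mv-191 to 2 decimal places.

Write p for the Mv-189 fraction. I(M+2)/I(M) = [C(4,1)·p^3·(1−p)] / p^4 = 4·(1−p)/p = 6.9/0.5 = 13.8000
(1−p)/p = 13.8000/4 = 3.4500  ⇒  p = 1/(1 + 3.4500) = 0.2247
Mv-189: 22.47%, Mv-191: 77.53%.

77.53%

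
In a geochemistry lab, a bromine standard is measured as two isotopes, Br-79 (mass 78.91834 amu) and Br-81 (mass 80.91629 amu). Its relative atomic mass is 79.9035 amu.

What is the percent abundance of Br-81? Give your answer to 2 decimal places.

49.31%

Writing the weighted mean with unknown fraction x of Br-79:
78.91834·x + 80.91629·(1 − x) = 79.9035
(78.91834 − 80.91629)·x = 79.9035 − 80.91629
x = -1.01279 / -1.99795 = 0.50691 → 50.69% Br-79, 49.31% Br-81.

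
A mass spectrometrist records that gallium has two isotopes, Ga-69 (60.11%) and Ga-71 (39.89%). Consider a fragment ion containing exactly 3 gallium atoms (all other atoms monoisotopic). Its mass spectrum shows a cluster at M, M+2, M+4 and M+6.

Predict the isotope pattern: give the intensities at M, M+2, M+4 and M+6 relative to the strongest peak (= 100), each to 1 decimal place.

50.2 : 100.0 : 66.4 : 14.7

Expanding (0.6011 + 0.3989)^3:
P(M) = 0.6011^3 = 0.217190
P(M+2) = 3 × 0.6011^2 × 0.3989^1 = 0.432393
P(M+4) = 3 × 0.6011^1 × 0.3989^2 = 0.286943
P(M+6) = 0.3989^3 = 0.063473
The M+2 peak is largest (0.432393); scaling to 100 gives 50.2 : 100.0 : 66.4 : 14.7.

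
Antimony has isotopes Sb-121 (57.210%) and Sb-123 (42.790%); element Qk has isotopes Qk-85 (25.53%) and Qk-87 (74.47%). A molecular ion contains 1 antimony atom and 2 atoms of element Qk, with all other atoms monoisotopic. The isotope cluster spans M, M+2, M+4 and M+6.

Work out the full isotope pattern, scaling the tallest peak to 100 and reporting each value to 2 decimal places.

Antimony pattern (n=1): 0.5721 : 0.4279
Element Qk pattern (n=2): 0.06517809 : 0.38024382 : 0.55457809
Convolve the two distributions (both contribute in 2-u steps):
  M: 0.5721×0.06517809 = 0.037288
  M+2: 0.5721×0.38024382 + 0.4279×0.06517809 = 0.245427
  M+4: 0.5721×0.55457809 + 0.4279×0.38024382 = 0.479980
  M+6: 0.4279×0.55457809 = 0.237304
Scale to base peak (0.479980) = 100: 7.77 : 51.13 : 100.00 : 49.44

7.77 : 51.13 : 100.00 : 49.44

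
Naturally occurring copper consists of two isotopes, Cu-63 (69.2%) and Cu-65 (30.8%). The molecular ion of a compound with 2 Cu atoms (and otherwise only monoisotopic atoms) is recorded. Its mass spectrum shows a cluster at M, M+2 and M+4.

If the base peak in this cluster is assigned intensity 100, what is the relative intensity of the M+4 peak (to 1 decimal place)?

19.8

Binomial terms of (0.692 + 0.308)^2: M 0.4789, M+2 0.4263, M+4 0.0949 → M is the base peak.
P(M) = C(2,0) × 0.692^2 × 0.308^0 = 1 × 0.478864 × 1.0000 = 0.478864 (base)
P(M+4) = C(2,2) × 0.692^0 × 0.308^2 = 1 × 1.0000 × 0.094864 = 0.094864
Relative intensity = 0.094864 / 0.478864 × 100 = 19.8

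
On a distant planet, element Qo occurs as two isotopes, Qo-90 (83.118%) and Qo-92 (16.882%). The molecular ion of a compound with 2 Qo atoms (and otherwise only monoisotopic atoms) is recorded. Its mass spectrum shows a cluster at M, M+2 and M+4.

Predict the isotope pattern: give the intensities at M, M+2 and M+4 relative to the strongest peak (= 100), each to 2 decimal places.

Expanding (0.83118 + 0.16882)^2:
P(M) = 0.83118^2 = 0.690860
P(M+2) = 2 × 0.83118^1 × 0.16882^1 = 0.280640
P(M+4) = 0.16882^2 = 0.028500
The M peak is largest (0.690860); scaling to 100 gives 100.00 : 40.62 : 4.13.

100.00 : 40.62 : 4.13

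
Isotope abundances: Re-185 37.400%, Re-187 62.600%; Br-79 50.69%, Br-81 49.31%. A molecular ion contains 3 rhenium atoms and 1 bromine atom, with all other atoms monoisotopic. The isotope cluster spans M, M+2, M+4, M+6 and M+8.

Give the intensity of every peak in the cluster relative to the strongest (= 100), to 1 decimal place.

7.5 : 45.1 : 100.0 : 96.8 : 34.3

Rhenium pattern (n=3): 0.05231362 : 0.26268713 : 0.43968487 : 0.24531438
Bromine pattern (n=1): 0.5069 : 0.4931
Convolve the two distributions (both contribute in 2-u steps):
  M: 0.05231362×0.5069 = 0.026518
  M+2: 0.05231362×0.4931 + 0.26268713×0.5069 = 0.158952
  M+4: 0.26268713×0.4931 + 0.43968487×0.5069 = 0.352407
  M+6: 0.43968487×0.4931 + 0.24531438×0.5069 = 0.341158
  M+8: 0.24531438×0.4931 = 0.120965
Scale to base peak (0.352407) = 100: 7.5 : 45.1 : 100.0 : 96.8 : 34.3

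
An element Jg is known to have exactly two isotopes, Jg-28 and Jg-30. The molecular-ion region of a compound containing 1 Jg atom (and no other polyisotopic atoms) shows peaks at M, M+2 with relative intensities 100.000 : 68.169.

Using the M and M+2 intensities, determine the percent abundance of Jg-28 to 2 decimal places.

Write p for the Jg-28 fraction. I(M+2)/I(M) = [C(1,1)·p^0·(1−p)] / p^1 = 1·(1−p)/p = 68.169/100.000 = 0.6817
(1−p)/p = 0.6817/1 = 0.6817  ⇒  p = 1/(1 + 0.6817) = 0.5946
Jg-28: 59.46%, Jg-30: 40.54%.

59.46%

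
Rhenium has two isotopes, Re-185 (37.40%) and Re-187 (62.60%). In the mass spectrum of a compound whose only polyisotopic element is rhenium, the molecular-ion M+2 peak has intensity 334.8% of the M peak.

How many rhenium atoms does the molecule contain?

2

The M+2/M ratio from n Re atoms is n · q/p = n · 0.6260/0.3740.
n = 3.348 × 0.3740/0.6260 = 2.00 ≈ 2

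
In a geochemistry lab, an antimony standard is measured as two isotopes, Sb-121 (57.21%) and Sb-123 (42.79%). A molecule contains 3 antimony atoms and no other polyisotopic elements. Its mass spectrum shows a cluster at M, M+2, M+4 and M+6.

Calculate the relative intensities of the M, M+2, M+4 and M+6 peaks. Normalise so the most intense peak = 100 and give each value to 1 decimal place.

44.6 : 100.0 : 74.8 : 18.6

The 3 Sb atoms are independent, so intensities follow the terms of (0.5721 + 0.4279)^3.
P(M) = 0.5721^3 = 0.187247
P(M+2) = 3 × 0.5721^2 × 0.4279^1 = 0.420153
P(M+4) = 3 × 0.5721^1 × 0.4279^2 = 0.314252
P(M+6) = 0.4279^3 = 0.078348
The M+2 peak is largest (0.420153); scaling to 100 gives 44.6 : 100.0 : 74.8 : 18.6.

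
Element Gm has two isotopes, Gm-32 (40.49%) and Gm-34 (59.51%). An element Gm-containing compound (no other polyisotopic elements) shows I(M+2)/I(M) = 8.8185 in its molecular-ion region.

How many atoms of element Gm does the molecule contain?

For n independent Gm atoms, I(M+2)/I(M) = n · (abundance Gm-34) / (abundance Gm-32) = n · 0.5951/0.4049.
n = 8.8185 × 0.4049/0.5951 = 6.00 ≈ 6

6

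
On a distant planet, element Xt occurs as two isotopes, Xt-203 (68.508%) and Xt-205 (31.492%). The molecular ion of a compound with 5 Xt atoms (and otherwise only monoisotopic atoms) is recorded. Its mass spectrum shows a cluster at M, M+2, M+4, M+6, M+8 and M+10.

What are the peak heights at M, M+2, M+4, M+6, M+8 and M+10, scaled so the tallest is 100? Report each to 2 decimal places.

43.51 : 100.00 : 91.94 : 42.26 : 9.71 : 0.89

Expanding (0.68508 + 0.31492)^5:
P(M) = 0.68508^5 = 0.150906
P(M+2) = 5 × 0.68508^4 × 0.31492^1 = 0.346845
P(M+4) = 10 × 0.68508^3 × 0.31492^2 = 0.318878
P(M+6) = 10 × 0.68508^2 × 0.31492^3 = 0.146583
P(M+8) = 5 × 0.68508^1 × 0.31492^4 = 0.033691
P(M+10) = 0.31492^5 = 0.003097
The M+2 peak is largest (0.346845); scaling to 100 gives 43.51 : 100.00 : 91.94 : 42.26 : 9.71 : 0.89.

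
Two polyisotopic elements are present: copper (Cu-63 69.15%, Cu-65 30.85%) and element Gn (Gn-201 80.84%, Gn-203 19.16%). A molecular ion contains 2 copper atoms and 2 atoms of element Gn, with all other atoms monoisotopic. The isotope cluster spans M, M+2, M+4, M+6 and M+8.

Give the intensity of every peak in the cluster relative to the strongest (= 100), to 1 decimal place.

Copper pattern (n=2): 0.47817225 : 0.4266555 : 0.09517225
Element Gn pattern (n=2): 0.65351056 : 0.30977888 : 0.03671056
Convolve the two distributions (both contribute in 2-u steps):
  M: 0.47817225×0.65351056 = 0.312491
  M+2: 0.47817225×0.30977888 + 0.4266555×0.65351056 = 0.426952
  M+4: 0.47817225×0.03671056 + 0.4266555×0.30977888 + 0.09517225×0.65351056 = 0.211919
  M+6: 0.4266555×0.03671056 + 0.09517225×0.30977888 = 0.045145
  M+8: 0.09517225×0.03671056 = 0.003494
Scale to base peak (0.426952) = 100: 73.2 : 100.0 : 49.6 : 10.6 : 0.8

73.2 : 100.0 : 49.6 : 10.6 : 0.8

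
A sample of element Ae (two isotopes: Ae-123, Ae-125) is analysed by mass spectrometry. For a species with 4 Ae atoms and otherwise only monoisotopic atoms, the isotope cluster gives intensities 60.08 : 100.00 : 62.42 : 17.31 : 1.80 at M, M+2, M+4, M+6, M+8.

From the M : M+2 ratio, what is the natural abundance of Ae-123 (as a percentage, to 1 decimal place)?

70.6%

Let p = fractional abundance of Ae-123. I(M+2)/I(M) = [C(4,1)·p^3·(1−p)] / p^4 = 4·(1−p)/p = 100.00/60.08 = 1.6644
(1−p)/p = 1.6644/4 = 0.4161  ⇒  p = 1/(1 + 0.4161) = 0.7062
Ae-123: 70.6%, Ae-125: 29.4%.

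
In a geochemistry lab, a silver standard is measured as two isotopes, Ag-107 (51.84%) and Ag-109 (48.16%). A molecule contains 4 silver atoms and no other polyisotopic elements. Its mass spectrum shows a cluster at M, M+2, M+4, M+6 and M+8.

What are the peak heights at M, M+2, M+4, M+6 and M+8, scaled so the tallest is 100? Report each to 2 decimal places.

The 4 Ag atoms are independent, so intensities follow the terms of (0.5184 + 0.4816)^4.
P(M) = 0.5184^4 = 0.072220
P(M+2) = 4 × 0.5184^3 × 0.4816^1 = 0.268375
P(M+4) = 6 × 0.5184^2 × 0.4816^2 = 0.373985
P(M+6) = 4 × 0.5184^1 × 0.4816^3 = 0.231624
P(M+8) = 0.4816^4 = 0.053795
The M+4 peak is largest (0.373985); scaling to 100 gives 19.31 : 71.76 : 100.00 : 61.93 : 14.38.

19.31 : 71.76 : 100.00 : 61.93 : 14.38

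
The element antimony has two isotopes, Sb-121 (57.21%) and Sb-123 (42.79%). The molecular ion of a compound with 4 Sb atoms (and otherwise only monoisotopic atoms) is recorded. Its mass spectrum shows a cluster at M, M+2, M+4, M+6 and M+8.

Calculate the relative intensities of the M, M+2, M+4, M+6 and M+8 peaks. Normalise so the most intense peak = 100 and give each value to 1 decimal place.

29.8 : 89.1 : 100.0 : 49.9 : 9.3

The 4 Sb atoms are independent, so intensities follow the terms of (0.5721 + 0.4279)^4.
P(M) = 0.5721^4 = 0.107124
P(M+2) = 4 × 0.5721^3 × 0.4279^1 = 0.320493
P(M+4) = 6 × 0.5721^2 × 0.4279^2 = 0.359567
P(M+6) = 4 × 0.5721^1 × 0.4279^3 = 0.179291
P(M+8) = 0.4279^4 = 0.033525
The M+4 peak is largest (0.359567); scaling to 100 gives 29.8 : 89.1 : 100.0 : 49.9 : 9.3.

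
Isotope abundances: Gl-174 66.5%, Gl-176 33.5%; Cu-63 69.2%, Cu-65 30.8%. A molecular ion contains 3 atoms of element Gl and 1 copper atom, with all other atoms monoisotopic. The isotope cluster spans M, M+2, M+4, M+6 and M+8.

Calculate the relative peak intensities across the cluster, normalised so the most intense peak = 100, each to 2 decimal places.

Element Gl pattern (n=3): 0.29407963 : 0.44443612 : 0.22388887 : 0.03759537
Copper pattern (n=1): 0.6920 : 0.3080
Convolve the two distributions (both contribute in 2-u steps):
  M: 0.29407963×0.6920 = 0.203503
  M+2: 0.29407963×0.3080 + 0.44443612×0.6920 = 0.398126
  M+4: 0.44443612×0.3080 + 0.22388887×0.6920 = 0.291817
  M+6: 0.22388887×0.3080 + 0.03759537×0.6920 = 0.094974
  M+8: 0.03759537×0.3080 = 0.011579
Scale to base peak (0.398126) = 100: 51.12 : 100.00 : 73.30 : 23.86 : 2.91

51.12 : 100.00 : 73.30 : 23.86 : 2.91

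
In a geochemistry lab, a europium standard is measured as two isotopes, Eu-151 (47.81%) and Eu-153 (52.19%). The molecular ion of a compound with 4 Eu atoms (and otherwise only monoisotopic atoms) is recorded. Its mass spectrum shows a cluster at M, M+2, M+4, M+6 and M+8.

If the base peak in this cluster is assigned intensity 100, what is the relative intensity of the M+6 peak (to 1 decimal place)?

Binomial terms of (0.4781 + 0.5219)^4: M 0.0522, M+2 0.2281, M+4 0.3736, M+6 0.2719, M+8 0.0742 → M+4 is the base peak.
P(M+4) = C(4,2) × 0.4781^2 × 0.5219^2 = 6 × 0.22857961 × 0.27237961 = 0.373563 (base)
P(M+6) = C(4,3) × 0.4781^1 × 0.5219^3 = 4 × 0.4781 × 0.14215492 = 0.271857
Relative intensity = 0.271857 / 0.373563 × 100 = 72.8

72.8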